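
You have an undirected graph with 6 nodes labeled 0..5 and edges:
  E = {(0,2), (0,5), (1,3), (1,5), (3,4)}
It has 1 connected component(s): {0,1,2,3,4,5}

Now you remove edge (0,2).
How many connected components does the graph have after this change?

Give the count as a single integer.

Answer: 2

Derivation:
Initial component count: 1
Remove (0,2): it was a bridge. Count increases: 1 -> 2.
  After removal, components: {0,1,3,4,5} {2}
New component count: 2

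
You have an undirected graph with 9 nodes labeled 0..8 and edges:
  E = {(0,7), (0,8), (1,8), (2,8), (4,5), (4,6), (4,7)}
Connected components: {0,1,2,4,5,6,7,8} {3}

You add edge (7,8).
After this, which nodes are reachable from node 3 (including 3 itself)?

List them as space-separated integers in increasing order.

Answer: 3

Derivation:
Before: nodes reachable from 3: {3}
Adding (7,8): both endpoints already in same component. Reachability from 3 unchanged.
After: nodes reachable from 3: {3}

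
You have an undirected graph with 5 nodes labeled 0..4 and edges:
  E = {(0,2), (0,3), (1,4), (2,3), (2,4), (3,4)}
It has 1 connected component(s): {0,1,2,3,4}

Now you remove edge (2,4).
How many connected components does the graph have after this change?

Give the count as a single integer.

Initial component count: 1
Remove (2,4): not a bridge. Count unchanged: 1.
  After removal, components: {0,1,2,3,4}
New component count: 1

Answer: 1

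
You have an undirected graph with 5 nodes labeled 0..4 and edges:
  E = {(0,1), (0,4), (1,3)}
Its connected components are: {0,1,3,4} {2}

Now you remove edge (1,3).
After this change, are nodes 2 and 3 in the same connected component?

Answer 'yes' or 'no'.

Answer: no

Derivation:
Initial components: {0,1,3,4} {2}
Removing edge (1,3): it was a bridge — component count 2 -> 3.
New components: {0,1,4} {2} {3}
Are 2 and 3 in the same component? no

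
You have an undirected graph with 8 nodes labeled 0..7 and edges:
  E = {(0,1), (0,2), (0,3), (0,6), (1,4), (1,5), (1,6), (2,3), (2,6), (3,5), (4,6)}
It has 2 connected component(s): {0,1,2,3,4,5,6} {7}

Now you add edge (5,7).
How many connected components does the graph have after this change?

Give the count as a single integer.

Answer: 1

Derivation:
Initial component count: 2
Add (5,7): merges two components. Count decreases: 2 -> 1.
New component count: 1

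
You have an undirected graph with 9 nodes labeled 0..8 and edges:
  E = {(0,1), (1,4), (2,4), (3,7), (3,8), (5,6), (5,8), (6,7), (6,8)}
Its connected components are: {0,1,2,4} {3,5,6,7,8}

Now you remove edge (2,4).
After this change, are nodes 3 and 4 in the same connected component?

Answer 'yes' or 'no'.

Answer: no

Derivation:
Initial components: {0,1,2,4} {3,5,6,7,8}
Removing edge (2,4): it was a bridge — component count 2 -> 3.
New components: {0,1,4} {2} {3,5,6,7,8}
Are 3 and 4 in the same component? no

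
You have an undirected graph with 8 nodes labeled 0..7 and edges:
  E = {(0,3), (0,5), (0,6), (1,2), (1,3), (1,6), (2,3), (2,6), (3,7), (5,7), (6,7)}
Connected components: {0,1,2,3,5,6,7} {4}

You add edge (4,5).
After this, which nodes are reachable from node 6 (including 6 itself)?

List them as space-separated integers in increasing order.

Answer: 0 1 2 3 4 5 6 7

Derivation:
Before: nodes reachable from 6: {0,1,2,3,5,6,7}
Adding (4,5): merges 6's component with another. Reachability grows.
After: nodes reachable from 6: {0,1,2,3,4,5,6,7}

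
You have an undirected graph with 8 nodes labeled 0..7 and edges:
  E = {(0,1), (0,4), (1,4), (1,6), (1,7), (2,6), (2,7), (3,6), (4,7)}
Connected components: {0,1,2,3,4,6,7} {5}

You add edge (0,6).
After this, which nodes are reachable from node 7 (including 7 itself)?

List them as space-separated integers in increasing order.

Before: nodes reachable from 7: {0,1,2,3,4,6,7}
Adding (0,6): both endpoints already in same component. Reachability from 7 unchanged.
After: nodes reachable from 7: {0,1,2,3,4,6,7}

Answer: 0 1 2 3 4 6 7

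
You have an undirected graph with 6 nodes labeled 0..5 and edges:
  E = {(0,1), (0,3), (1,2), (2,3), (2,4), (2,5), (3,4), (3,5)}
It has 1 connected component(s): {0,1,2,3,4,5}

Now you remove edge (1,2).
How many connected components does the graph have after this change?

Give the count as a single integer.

Initial component count: 1
Remove (1,2): not a bridge. Count unchanged: 1.
  After removal, components: {0,1,2,3,4,5}
New component count: 1

Answer: 1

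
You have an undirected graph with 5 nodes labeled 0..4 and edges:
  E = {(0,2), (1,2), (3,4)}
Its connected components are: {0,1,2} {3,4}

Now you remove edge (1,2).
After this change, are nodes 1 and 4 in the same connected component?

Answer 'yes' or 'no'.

Initial components: {0,1,2} {3,4}
Removing edge (1,2): it was a bridge — component count 2 -> 3.
New components: {0,2} {1} {3,4}
Are 1 and 4 in the same component? no

Answer: no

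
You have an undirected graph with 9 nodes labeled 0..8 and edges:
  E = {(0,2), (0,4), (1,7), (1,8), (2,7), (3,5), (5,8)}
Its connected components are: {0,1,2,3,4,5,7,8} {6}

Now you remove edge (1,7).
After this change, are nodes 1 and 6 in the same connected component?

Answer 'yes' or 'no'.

Answer: no

Derivation:
Initial components: {0,1,2,3,4,5,7,8} {6}
Removing edge (1,7): it was a bridge — component count 2 -> 3.
New components: {0,2,4,7} {1,3,5,8} {6}
Are 1 and 6 in the same component? no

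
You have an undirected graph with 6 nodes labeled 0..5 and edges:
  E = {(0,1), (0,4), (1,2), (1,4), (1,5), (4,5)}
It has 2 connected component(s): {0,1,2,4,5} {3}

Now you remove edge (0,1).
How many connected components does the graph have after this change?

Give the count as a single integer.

Initial component count: 2
Remove (0,1): not a bridge. Count unchanged: 2.
  After removal, components: {0,1,2,4,5} {3}
New component count: 2

Answer: 2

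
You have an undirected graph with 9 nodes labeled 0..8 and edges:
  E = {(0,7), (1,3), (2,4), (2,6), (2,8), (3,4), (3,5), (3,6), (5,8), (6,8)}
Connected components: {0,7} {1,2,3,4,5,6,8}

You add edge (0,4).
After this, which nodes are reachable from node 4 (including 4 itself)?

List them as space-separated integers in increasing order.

Before: nodes reachable from 4: {1,2,3,4,5,6,8}
Adding (0,4): merges 4's component with another. Reachability grows.
After: nodes reachable from 4: {0,1,2,3,4,5,6,7,8}

Answer: 0 1 2 3 4 5 6 7 8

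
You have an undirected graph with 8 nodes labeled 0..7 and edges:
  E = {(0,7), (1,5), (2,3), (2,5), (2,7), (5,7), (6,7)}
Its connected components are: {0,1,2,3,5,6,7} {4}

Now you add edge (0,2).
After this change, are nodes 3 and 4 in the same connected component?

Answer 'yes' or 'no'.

Initial components: {0,1,2,3,5,6,7} {4}
Adding edge (0,2): both already in same component {0,1,2,3,5,6,7}. No change.
New components: {0,1,2,3,5,6,7} {4}
Are 3 and 4 in the same component? no

Answer: no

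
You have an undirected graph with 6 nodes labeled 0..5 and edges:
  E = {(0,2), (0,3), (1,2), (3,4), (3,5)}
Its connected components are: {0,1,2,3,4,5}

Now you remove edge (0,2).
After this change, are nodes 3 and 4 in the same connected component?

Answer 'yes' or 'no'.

Initial components: {0,1,2,3,4,5}
Removing edge (0,2): it was a bridge — component count 1 -> 2.
New components: {0,3,4,5} {1,2}
Are 3 and 4 in the same component? yes

Answer: yes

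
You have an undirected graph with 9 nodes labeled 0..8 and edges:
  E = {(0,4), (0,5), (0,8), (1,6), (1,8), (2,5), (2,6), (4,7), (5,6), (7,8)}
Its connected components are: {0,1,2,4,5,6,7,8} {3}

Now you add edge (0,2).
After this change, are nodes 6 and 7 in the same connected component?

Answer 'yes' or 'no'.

Initial components: {0,1,2,4,5,6,7,8} {3}
Adding edge (0,2): both already in same component {0,1,2,4,5,6,7,8}. No change.
New components: {0,1,2,4,5,6,7,8} {3}
Are 6 and 7 in the same component? yes

Answer: yes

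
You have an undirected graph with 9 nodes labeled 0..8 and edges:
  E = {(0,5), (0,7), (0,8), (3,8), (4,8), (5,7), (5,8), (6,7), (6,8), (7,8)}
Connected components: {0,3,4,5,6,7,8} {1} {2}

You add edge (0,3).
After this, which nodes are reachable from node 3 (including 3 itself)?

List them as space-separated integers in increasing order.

Answer: 0 3 4 5 6 7 8

Derivation:
Before: nodes reachable from 3: {0,3,4,5,6,7,8}
Adding (0,3): both endpoints already in same component. Reachability from 3 unchanged.
After: nodes reachable from 3: {0,3,4,5,6,7,8}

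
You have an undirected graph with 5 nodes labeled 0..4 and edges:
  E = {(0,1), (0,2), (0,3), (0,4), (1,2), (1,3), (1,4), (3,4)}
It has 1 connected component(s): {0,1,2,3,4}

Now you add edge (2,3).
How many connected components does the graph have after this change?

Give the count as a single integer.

Initial component count: 1
Add (2,3): endpoints already in same component. Count unchanged: 1.
New component count: 1

Answer: 1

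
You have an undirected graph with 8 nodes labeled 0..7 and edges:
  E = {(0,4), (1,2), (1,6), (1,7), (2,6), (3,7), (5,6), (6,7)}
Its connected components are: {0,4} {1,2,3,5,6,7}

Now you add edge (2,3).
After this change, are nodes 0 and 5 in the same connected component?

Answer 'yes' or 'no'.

Initial components: {0,4} {1,2,3,5,6,7}
Adding edge (2,3): both already in same component {1,2,3,5,6,7}. No change.
New components: {0,4} {1,2,3,5,6,7}
Are 0 and 5 in the same component? no

Answer: no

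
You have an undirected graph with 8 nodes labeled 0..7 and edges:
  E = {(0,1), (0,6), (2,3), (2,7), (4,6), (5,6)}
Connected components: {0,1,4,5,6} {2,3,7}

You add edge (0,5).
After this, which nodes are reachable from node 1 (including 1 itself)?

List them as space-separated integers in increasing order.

Answer: 0 1 4 5 6

Derivation:
Before: nodes reachable from 1: {0,1,4,5,6}
Adding (0,5): both endpoints already in same component. Reachability from 1 unchanged.
After: nodes reachable from 1: {0,1,4,5,6}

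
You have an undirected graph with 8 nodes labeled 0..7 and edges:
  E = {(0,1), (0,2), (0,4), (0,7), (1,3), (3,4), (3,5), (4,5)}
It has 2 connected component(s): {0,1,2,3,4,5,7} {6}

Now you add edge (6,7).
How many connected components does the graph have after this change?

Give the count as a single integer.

Initial component count: 2
Add (6,7): merges two components. Count decreases: 2 -> 1.
New component count: 1

Answer: 1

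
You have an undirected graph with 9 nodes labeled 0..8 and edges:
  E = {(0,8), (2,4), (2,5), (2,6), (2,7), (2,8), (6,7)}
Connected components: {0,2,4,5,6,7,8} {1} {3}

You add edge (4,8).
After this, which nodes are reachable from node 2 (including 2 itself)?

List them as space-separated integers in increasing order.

Before: nodes reachable from 2: {0,2,4,5,6,7,8}
Adding (4,8): both endpoints already in same component. Reachability from 2 unchanged.
After: nodes reachable from 2: {0,2,4,5,6,7,8}

Answer: 0 2 4 5 6 7 8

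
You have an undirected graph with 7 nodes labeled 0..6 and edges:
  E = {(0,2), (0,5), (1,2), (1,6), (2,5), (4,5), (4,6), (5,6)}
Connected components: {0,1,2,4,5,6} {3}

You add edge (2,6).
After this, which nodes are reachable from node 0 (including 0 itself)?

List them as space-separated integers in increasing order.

Before: nodes reachable from 0: {0,1,2,4,5,6}
Adding (2,6): both endpoints already in same component. Reachability from 0 unchanged.
After: nodes reachable from 0: {0,1,2,4,5,6}

Answer: 0 1 2 4 5 6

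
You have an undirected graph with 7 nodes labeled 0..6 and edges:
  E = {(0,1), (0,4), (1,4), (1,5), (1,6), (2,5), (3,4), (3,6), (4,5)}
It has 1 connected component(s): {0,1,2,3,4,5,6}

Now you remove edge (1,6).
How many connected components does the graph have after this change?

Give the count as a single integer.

Initial component count: 1
Remove (1,6): not a bridge. Count unchanged: 1.
  After removal, components: {0,1,2,3,4,5,6}
New component count: 1

Answer: 1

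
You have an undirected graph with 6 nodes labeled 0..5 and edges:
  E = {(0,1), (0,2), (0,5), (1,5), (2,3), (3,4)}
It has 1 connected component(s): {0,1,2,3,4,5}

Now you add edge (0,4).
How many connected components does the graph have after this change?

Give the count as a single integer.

Initial component count: 1
Add (0,4): endpoints already in same component. Count unchanged: 1.
New component count: 1

Answer: 1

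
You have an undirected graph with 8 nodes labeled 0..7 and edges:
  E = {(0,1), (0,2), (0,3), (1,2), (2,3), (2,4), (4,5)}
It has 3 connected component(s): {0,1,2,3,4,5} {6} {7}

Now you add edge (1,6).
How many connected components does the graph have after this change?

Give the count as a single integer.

Answer: 2

Derivation:
Initial component count: 3
Add (1,6): merges two components. Count decreases: 3 -> 2.
New component count: 2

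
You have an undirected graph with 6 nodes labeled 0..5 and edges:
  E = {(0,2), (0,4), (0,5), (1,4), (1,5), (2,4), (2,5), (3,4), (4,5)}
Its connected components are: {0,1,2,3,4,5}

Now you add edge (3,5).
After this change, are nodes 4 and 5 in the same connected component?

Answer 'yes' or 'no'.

Answer: yes

Derivation:
Initial components: {0,1,2,3,4,5}
Adding edge (3,5): both already in same component {0,1,2,3,4,5}. No change.
New components: {0,1,2,3,4,5}
Are 4 and 5 in the same component? yes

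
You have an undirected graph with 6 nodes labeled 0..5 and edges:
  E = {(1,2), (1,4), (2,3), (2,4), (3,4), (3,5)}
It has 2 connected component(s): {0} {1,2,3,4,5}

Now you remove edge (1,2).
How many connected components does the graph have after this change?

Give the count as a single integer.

Answer: 2

Derivation:
Initial component count: 2
Remove (1,2): not a bridge. Count unchanged: 2.
  After removal, components: {0} {1,2,3,4,5}
New component count: 2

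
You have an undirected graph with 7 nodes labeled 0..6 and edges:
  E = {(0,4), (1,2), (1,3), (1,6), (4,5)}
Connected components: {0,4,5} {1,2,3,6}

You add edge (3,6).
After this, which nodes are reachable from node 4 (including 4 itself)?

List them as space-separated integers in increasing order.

Before: nodes reachable from 4: {0,4,5}
Adding (3,6): both endpoints already in same component. Reachability from 4 unchanged.
After: nodes reachable from 4: {0,4,5}

Answer: 0 4 5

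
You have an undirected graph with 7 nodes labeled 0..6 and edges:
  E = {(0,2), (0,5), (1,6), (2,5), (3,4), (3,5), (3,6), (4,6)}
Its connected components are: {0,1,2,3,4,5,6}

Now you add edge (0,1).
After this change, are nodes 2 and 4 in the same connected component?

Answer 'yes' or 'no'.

Answer: yes

Derivation:
Initial components: {0,1,2,3,4,5,6}
Adding edge (0,1): both already in same component {0,1,2,3,4,5,6}. No change.
New components: {0,1,2,3,4,5,6}
Are 2 and 4 in the same component? yes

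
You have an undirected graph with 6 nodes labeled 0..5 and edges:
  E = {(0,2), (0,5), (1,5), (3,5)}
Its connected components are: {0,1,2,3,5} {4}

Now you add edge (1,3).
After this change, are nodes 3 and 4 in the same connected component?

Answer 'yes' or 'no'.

Answer: no

Derivation:
Initial components: {0,1,2,3,5} {4}
Adding edge (1,3): both already in same component {0,1,2,3,5}. No change.
New components: {0,1,2,3,5} {4}
Are 3 and 4 in the same component? no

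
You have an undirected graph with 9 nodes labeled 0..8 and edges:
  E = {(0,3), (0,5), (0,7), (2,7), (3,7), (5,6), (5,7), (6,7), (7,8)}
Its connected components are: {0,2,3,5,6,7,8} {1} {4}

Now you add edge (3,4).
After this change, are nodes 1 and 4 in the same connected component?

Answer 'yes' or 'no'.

Initial components: {0,2,3,5,6,7,8} {1} {4}
Adding edge (3,4): merges {0,2,3,5,6,7,8} and {4}.
New components: {0,2,3,4,5,6,7,8} {1}
Are 1 and 4 in the same component? no

Answer: no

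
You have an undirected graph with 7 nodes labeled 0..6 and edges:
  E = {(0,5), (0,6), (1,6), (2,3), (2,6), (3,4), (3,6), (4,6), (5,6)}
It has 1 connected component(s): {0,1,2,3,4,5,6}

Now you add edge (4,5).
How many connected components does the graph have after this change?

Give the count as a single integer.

Answer: 1

Derivation:
Initial component count: 1
Add (4,5): endpoints already in same component. Count unchanged: 1.
New component count: 1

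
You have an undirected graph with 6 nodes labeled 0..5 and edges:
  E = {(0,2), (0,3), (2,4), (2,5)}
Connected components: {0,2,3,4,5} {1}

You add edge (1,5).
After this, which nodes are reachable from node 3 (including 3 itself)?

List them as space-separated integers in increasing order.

Answer: 0 1 2 3 4 5

Derivation:
Before: nodes reachable from 3: {0,2,3,4,5}
Adding (1,5): merges 3's component with another. Reachability grows.
After: nodes reachable from 3: {0,1,2,3,4,5}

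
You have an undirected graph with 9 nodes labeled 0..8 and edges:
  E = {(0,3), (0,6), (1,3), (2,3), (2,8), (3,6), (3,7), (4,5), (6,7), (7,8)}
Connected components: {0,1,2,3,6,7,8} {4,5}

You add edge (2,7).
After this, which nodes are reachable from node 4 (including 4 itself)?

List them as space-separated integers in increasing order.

Before: nodes reachable from 4: {4,5}
Adding (2,7): both endpoints already in same component. Reachability from 4 unchanged.
After: nodes reachable from 4: {4,5}

Answer: 4 5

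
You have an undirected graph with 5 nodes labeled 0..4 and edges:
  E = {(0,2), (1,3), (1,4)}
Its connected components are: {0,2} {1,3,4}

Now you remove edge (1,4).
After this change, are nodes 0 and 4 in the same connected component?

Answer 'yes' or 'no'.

Initial components: {0,2} {1,3,4}
Removing edge (1,4): it was a bridge — component count 2 -> 3.
New components: {0,2} {1,3} {4}
Are 0 and 4 in the same component? no

Answer: no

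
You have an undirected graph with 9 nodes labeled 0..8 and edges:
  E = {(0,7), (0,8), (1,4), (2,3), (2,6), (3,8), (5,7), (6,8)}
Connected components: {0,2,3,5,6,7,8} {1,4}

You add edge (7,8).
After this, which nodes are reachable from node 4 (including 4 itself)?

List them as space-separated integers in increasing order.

Before: nodes reachable from 4: {1,4}
Adding (7,8): both endpoints already in same component. Reachability from 4 unchanged.
After: nodes reachable from 4: {1,4}

Answer: 1 4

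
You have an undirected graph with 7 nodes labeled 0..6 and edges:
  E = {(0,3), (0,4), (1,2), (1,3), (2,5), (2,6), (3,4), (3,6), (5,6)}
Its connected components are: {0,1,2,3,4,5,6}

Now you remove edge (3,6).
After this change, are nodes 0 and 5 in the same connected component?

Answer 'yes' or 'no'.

Initial components: {0,1,2,3,4,5,6}
Removing edge (3,6): not a bridge — component count unchanged at 1.
New components: {0,1,2,3,4,5,6}
Are 0 and 5 in the same component? yes

Answer: yes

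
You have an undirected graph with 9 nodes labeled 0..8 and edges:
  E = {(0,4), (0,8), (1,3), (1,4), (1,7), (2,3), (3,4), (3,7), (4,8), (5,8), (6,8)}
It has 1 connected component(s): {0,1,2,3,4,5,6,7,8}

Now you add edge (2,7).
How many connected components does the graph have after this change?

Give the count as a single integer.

Initial component count: 1
Add (2,7): endpoints already in same component. Count unchanged: 1.
New component count: 1

Answer: 1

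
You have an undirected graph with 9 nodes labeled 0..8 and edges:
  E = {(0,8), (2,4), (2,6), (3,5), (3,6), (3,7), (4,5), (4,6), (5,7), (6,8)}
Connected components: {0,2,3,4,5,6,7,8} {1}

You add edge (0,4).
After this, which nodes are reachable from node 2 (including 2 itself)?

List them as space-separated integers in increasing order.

Before: nodes reachable from 2: {0,2,3,4,5,6,7,8}
Adding (0,4): both endpoints already in same component. Reachability from 2 unchanged.
After: nodes reachable from 2: {0,2,3,4,5,6,7,8}

Answer: 0 2 3 4 5 6 7 8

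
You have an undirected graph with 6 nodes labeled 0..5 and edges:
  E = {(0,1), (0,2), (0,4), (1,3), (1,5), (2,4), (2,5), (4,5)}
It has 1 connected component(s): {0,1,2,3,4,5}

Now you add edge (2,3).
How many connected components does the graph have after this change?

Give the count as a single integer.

Initial component count: 1
Add (2,3): endpoints already in same component. Count unchanged: 1.
New component count: 1

Answer: 1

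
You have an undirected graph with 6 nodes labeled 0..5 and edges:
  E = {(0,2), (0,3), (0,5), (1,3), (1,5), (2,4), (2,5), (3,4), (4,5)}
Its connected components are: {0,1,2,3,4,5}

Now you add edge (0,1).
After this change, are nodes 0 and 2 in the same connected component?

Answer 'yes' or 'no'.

Answer: yes

Derivation:
Initial components: {0,1,2,3,4,5}
Adding edge (0,1): both already in same component {0,1,2,3,4,5}. No change.
New components: {0,1,2,3,4,5}
Are 0 and 2 in the same component? yes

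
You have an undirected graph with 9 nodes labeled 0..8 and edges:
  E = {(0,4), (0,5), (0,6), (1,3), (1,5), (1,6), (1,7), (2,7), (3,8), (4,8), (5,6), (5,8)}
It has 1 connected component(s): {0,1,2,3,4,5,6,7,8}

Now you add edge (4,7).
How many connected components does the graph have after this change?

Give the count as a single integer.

Answer: 1

Derivation:
Initial component count: 1
Add (4,7): endpoints already in same component. Count unchanged: 1.
New component count: 1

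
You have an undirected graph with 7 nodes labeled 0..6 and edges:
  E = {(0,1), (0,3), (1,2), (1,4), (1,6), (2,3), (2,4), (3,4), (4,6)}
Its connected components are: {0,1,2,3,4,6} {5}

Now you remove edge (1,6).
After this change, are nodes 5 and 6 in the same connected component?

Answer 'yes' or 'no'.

Initial components: {0,1,2,3,4,6} {5}
Removing edge (1,6): not a bridge — component count unchanged at 2.
New components: {0,1,2,3,4,6} {5}
Are 5 and 6 in the same component? no

Answer: no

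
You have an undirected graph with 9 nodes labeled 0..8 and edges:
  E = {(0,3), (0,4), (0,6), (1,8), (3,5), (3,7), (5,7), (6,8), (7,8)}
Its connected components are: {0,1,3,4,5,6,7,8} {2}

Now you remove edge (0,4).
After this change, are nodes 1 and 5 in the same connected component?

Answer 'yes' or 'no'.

Answer: yes

Derivation:
Initial components: {0,1,3,4,5,6,7,8} {2}
Removing edge (0,4): it was a bridge — component count 2 -> 3.
New components: {0,1,3,5,6,7,8} {2} {4}
Are 1 and 5 in the same component? yes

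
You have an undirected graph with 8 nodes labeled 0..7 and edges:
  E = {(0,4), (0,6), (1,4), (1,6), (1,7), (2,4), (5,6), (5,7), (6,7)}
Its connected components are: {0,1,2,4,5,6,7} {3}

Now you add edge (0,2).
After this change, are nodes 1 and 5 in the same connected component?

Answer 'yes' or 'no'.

Answer: yes

Derivation:
Initial components: {0,1,2,4,5,6,7} {3}
Adding edge (0,2): both already in same component {0,1,2,4,5,6,7}. No change.
New components: {0,1,2,4,5,6,7} {3}
Are 1 and 5 in the same component? yes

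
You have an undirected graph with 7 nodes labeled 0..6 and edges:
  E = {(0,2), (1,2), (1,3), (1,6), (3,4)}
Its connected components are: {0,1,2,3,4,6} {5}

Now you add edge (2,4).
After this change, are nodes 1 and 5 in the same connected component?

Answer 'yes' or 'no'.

Answer: no

Derivation:
Initial components: {0,1,2,3,4,6} {5}
Adding edge (2,4): both already in same component {0,1,2,3,4,6}. No change.
New components: {0,1,2,3,4,6} {5}
Are 1 and 5 in the same component? no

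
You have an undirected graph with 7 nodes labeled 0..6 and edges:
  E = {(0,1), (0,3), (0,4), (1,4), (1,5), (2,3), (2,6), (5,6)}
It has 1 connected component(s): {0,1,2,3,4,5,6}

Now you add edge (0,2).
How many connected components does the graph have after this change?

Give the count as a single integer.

Initial component count: 1
Add (0,2): endpoints already in same component. Count unchanged: 1.
New component count: 1

Answer: 1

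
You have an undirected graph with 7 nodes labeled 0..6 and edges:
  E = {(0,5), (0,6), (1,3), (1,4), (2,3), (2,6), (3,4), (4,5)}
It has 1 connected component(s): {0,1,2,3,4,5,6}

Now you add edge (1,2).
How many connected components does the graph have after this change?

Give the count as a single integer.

Answer: 1

Derivation:
Initial component count: 1
Add (1,2): endpoints already in same component. Count unchanged: 1.
New component count: 1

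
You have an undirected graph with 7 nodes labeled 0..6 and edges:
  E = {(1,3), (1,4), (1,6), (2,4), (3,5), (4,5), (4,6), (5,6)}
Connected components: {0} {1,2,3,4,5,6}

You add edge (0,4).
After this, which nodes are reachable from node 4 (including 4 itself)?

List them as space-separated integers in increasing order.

Before: nodes reachable from 4: {1,2,3,4,5,6}
Adding (0,4): merges 4's component with another. Reachability grows.
After: nodes reachable from 4: {0,1,2,3,4,5,6}

Answer: 0 1 2 3 4 5 6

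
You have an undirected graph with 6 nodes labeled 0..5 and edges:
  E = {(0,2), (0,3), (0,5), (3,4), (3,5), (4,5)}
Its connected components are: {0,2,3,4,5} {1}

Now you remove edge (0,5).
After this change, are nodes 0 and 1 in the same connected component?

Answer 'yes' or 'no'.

Initial components: {0,2,3,4,5} {1}
Removing edge (0,5): not a bridge — component count unchanged at 2.
New components: {0,2,3,4,5} {1}
Are 0 and 1 in the same component? no

Answer: no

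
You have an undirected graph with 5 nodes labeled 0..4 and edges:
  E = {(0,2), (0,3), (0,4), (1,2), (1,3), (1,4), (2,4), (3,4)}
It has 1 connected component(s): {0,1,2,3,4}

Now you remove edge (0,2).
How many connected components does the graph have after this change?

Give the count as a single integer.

Initial component count: 1
Remove (0,2): not a bridge. Count unchanged: 1.
  After removal, components: {0,1,2,3,4}
New component count: 1

Answer: 1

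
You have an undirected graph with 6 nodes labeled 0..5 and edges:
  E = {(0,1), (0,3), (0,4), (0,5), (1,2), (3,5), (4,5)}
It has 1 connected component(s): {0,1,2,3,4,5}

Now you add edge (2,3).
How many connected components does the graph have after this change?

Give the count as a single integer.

Initial component count: 1
Add (2,3): endpoints already in same component. Count unchanged: 1.
New component count: 1

Answer: 1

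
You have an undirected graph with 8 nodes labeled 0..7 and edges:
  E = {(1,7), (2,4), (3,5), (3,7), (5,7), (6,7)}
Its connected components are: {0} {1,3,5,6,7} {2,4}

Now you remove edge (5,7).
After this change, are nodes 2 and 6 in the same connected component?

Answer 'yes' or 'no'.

Answer: no

Derivation:
Initial components: {0} {1,3,5,6,7} {2,4}
Removing edge (5,7): not a bridge — component count unchanged at 3.
New components: {0} {1,3,5,6,7} {2,4}
Are 2 and 6 in the same component? no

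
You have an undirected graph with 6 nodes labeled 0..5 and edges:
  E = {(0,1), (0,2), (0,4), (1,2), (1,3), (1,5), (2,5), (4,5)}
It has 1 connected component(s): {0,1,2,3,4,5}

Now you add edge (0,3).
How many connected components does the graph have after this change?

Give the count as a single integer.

Answer: 1

Derivation:
Initial component count: 1
Add (0,3): endpoints already in same component. Count unchanged: 1.
New component count: 1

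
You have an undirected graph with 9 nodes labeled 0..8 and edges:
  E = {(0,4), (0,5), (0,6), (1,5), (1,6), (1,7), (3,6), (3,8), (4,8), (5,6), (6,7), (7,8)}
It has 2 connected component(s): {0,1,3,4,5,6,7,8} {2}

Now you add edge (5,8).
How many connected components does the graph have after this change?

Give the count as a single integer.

Answer: 2

Derivation:
Initial component count: 2
Add (5,8): endpoints already in same component. Count unchanged: 2.
New component count: 2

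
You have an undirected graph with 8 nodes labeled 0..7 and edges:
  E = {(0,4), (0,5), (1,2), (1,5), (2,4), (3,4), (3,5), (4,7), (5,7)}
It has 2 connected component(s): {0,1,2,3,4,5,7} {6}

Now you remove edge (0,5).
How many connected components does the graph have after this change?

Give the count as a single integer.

Initial component count: 2
Remove (0,5): not a bridge. Count unchanged: 2.
  After removal, components: {0,1,2,3,4,5,7} {6}
New component count: 2

Answer: 2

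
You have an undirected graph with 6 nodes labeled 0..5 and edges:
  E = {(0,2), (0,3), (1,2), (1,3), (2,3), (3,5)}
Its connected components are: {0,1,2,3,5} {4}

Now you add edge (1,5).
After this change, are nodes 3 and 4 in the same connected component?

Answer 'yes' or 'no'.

Answer: no

Derivation:
Initial components: {0,1,2,3,5} {4}
Adding edge (1,5): both already in same component {0,1,2,3,5}. No change.
New components: {0,1,2,3,5} {4}
Are 3 and 4 in the same component? no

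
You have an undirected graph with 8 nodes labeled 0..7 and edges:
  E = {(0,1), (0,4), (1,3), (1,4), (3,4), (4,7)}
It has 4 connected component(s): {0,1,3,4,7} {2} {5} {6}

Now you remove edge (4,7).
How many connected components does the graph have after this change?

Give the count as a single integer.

Answer: 5

Derivation:
Initial component count: 4
Remove (4,7): it was a bridge. Count increases: 4 -> 5.
  After removal, components: {0,1,3,4} {2} {5} {6} {7}
New component count: 5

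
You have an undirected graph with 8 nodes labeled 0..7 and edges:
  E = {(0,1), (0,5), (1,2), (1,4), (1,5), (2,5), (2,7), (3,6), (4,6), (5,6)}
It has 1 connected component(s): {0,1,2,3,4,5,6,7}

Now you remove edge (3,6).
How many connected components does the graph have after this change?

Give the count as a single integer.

Answer: 2

Derivation:
Initial component count: 1
Remove (3,6): it was a bridge. Count increases: 1 -> 2.
  After removal, components: {0,1,2,4,5,6,7} {3}
New component count: 2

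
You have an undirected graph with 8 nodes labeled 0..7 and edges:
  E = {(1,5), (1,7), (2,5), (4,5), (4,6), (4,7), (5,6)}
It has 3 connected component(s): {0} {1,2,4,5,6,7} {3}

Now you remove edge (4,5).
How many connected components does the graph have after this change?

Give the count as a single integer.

Initial component count: 3
Remove (4,5): not a bridge. Count unchanged: 3.
  After removal, components: {0} {1,2,4,5,6,7} {3}
New component count: 3

Answer: 3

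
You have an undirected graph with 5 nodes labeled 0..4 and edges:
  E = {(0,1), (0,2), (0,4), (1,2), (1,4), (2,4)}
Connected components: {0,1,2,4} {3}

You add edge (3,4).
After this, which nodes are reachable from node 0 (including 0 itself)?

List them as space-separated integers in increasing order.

Answer: 0 1 2 3 4

Derivation:
Before: nodes reachable from 0: {0,1,2,4}
Adding (3,4): merges 0's component with another. Reachability grows.
After: nodes reachable from 0: {0,1,2,3,4}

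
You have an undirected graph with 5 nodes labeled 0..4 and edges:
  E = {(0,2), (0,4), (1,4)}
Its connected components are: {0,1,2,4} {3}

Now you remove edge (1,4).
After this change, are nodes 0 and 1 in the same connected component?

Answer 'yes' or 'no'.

Answer: no

Derivation:
Initial components: {0,1,2,4} {3}
Removing edge (1,4): it was a bridge — component count 2 -> 3.
New components: {0,2,4} {1} {3}
Are 0 and 1 in the same component? no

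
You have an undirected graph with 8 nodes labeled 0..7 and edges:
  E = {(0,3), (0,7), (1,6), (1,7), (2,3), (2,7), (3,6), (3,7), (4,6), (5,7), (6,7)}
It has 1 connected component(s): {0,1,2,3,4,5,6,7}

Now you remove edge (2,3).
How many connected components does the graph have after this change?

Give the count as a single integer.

Answer: 1

Derivation:
Initial component count: 1
Remove (2,3): not a bridge. Count unchanged: 1.
  After removal, components: {0,1,2,3,4,5,6,7}
New component count: 1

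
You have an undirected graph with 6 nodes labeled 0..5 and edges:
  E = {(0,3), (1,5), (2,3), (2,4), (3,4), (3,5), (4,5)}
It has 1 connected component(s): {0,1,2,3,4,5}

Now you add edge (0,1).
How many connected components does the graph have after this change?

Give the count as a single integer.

Initial component count: 1
Add (0,1): endpoints already in same component. Count unchanged: 1.
New component count: 1

Answer: 1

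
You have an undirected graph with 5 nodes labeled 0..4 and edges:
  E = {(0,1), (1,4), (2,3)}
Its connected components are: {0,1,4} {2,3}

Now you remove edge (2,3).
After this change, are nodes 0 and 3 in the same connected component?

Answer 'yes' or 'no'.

Answer: no

Derivation:
Initial components: {0,1,4} {2,3}
Removing edge (2,3): it was a bridge — component count 2 -> 3.
New components: {0,1,4} {2} {3}
Are 0 and 3 in the same component? no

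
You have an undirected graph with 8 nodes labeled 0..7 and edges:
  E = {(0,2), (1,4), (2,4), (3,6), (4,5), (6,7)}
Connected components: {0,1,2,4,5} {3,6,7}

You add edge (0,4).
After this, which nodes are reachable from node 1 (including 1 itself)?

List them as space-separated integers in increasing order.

Answer: 0 1 2 4 5

Derivation:
Before: nodes reachable from 1: {0,1,2,4,5}
Adding (0,4): both endpoints already in same component. Reachability from 1 unchanged.
After: nodes reachable from 1: {0,1,2,4,5}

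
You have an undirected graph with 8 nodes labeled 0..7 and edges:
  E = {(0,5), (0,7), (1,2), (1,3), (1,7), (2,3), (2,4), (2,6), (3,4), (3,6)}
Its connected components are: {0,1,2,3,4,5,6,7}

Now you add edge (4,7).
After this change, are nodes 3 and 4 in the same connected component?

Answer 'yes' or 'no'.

Answer: yes

Derivation:
Initial components: {0,1,2,3,4,5,6,7}
Adding edge (4,7): both already in same component {0,1,2,3,4,5,6,7}. No change.
New components: {0,1,2,3,4,5,6,7}
Are 3 and 4 in the same component? yes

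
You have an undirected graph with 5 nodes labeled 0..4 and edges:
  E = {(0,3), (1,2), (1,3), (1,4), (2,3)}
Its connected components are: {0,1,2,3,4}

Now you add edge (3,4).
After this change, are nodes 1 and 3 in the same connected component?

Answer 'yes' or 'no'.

Initial components: {0,1,2,3,4}
Adding edge (3,4): both already in same component {0,1,2,3,4}. No change.
New components: {0,1,2,3,4}
Are 1 and 3 in the same component? yes

Answer: yes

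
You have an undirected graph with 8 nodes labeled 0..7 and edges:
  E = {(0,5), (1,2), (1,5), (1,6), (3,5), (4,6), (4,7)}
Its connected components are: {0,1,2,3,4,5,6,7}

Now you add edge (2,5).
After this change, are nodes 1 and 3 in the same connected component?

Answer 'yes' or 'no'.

Answer: yes

Derivation:
Initial components: {0,1,2,3,4,5,6,7}
Adding edge (2,5): both already in same component {0,1,2,3,4,5,6,7}. No change.
New components: {0,1,2,3,4,5,6,7}
Are 1 and 3 in the same component? yes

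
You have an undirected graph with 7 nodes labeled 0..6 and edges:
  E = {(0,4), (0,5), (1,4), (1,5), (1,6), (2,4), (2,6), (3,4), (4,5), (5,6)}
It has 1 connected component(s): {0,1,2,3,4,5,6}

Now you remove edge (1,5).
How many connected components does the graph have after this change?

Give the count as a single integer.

Answer: 1

Derivation:
Initial component count: 1
Remove (1,5): not a bridge. Count unchanged: 1.
  After removal, components: {0,1,2,3,4,5,6}
New component count: 1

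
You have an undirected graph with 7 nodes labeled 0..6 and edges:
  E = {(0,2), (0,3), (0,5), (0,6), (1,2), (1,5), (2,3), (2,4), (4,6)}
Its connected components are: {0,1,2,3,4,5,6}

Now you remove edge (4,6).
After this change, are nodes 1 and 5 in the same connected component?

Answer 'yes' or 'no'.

Answer: yes

Derivation:
Initial components: {0,1,2,3,4,5,6}
Removing edge (4,6): not a bridge — component count unchanged at 1.
New components: {0,1,2,3,4,5,6}
Are 1 and 5 in the same component? yes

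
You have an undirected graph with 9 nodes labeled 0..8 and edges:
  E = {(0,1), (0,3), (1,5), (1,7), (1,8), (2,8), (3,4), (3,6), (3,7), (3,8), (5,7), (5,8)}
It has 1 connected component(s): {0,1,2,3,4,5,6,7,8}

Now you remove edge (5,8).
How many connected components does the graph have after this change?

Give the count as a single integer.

Initial component count: 1
Remove (5,8): not a bridge. Count unchanged: 1.
  After removal, components: {0,1,2,3,4,5,6,7,8}
New component count: 1

Answer: 1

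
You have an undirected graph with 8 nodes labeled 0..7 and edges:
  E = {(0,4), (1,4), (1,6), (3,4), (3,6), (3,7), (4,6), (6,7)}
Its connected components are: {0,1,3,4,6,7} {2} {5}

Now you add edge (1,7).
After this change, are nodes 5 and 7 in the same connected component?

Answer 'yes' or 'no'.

Answer: no

Derivation:
Initial components: {0,1,3,4,6,7} {2} {5}
Adding edge (1,7): both already in same component {0,1,3,4,6,7}. No change.
New components: {0,1,3,4,6,7} {2} {5}
Are 5 and 7 in the same component? no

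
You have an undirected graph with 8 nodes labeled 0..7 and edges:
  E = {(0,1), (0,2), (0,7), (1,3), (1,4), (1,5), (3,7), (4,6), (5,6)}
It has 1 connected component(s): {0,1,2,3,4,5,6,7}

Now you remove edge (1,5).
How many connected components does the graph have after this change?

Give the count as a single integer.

Initial component count: 1
Remove (1,5): not a bridge. Count unchanged: 1.
  After removal, components: {0,1,2,3,4,5,6,7}
New component count: 1

Answer: 1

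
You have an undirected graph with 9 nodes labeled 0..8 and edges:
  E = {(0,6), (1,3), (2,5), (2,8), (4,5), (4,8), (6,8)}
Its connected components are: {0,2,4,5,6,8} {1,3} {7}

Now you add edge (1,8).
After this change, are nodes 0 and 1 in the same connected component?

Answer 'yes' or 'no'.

Answer: yes

Derivation:
Initial components: {0,2,4,5,6,8} {1,3} {7}
Adding edge (1,8): merges {1,3} and {0,2,4,5,6,8}.
New components: {0,1,2,3,4,5,6,8} {7}
Are 0 and 1 in the same component? yes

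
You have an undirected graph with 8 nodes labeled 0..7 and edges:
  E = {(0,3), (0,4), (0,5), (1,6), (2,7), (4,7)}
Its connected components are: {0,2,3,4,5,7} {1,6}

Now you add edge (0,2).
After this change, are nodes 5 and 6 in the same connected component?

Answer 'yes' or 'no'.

Answer: no

Derivation:
Initial components: {0,2,3,4,5,7} {1,6}
Adding edge (0,2): both already in same component {0,2,3,4,5,7}. No change.
New components: {0,2,3,4,5,7} {1,6}
Are 5 and 6 in the same component? no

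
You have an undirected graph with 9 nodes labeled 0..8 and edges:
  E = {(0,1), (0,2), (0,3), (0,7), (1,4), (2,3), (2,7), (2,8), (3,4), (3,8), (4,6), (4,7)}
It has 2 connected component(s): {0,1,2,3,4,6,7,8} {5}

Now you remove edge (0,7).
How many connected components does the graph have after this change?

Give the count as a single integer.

Initial component count: 2
Remove (0,7): not a bridge. Count unchanged: 2.
  After removal, components: {0,1,2,3,4,6,7,8} {5}
New component count: 2

Answer: 2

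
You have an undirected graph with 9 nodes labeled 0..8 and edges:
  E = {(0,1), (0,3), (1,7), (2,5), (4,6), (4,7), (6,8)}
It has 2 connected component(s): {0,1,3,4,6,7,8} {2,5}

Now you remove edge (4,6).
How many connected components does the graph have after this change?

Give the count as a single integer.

Initial component count: 2
Remove (4,6): it was a bridge. Count increases: 2 -> 3.
  After removal, components: {0,1,3,4,7} {2,5} {6,8}
New component count: 3

Answer: 3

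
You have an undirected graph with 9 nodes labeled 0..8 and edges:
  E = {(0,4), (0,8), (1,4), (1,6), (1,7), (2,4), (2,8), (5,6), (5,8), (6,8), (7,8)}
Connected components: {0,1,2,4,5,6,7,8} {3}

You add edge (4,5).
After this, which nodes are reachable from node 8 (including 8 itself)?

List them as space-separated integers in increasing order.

Answer: 0 1 2 4 5 6 7 8

Derivation:
Before: nodes reachable from 8: {0,1,2,4,5,6,7,8}
Adding (4,5): both endpoints already in same component. Reachability from 8 unchanged.
After: nodes reachable from 8: {0,1,2,4,5,6,7,8}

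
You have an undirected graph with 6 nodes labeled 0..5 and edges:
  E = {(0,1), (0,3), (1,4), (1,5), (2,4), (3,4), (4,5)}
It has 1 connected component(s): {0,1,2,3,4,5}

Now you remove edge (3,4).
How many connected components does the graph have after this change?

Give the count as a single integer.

Initial component count: 1
Remove (3,4): not a bridge. Count unchanged: 1.
  After removal, components: {0,1,2,3,4,5}
New component count: 1

Answer: 1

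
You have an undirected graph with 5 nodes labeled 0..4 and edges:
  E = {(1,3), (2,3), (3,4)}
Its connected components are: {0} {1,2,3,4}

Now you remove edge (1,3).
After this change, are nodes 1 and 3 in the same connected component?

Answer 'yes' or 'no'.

Answer: no

Derivation:
Initial components: {0} {1,2,3,4}
Removing edge (1,3): it was a bridge — component count 2 -> 3.
New components: {0} {1} {2,3,4}
Are 1 and 3 in the same component? no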